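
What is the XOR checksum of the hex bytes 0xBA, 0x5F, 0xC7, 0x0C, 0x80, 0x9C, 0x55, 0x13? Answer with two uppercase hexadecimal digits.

XOR the bytes together:
  start with 0xBA
  0xBA ⊕ 0x5F = 0xE5
  0xE5 ⊕ 0xC7 = 0x22
  0x22 ⊕ 0x0C = 0x2E
  0x2E ⊕ 0x80 = 0xAE
  0xAE ⊕ 0x9C = 0x32
  0x32 ⊕ 0x55 = 0x67
  0x67 ⊕ 0x13 = 0x74

74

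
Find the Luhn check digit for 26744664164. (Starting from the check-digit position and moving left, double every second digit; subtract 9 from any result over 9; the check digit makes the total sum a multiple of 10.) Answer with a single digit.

Partial digits right→left: 4 6 1 4 6 6 4 4 7 6 2
Double every second digit counting from the check-digit position (so the 1st, 3rd, 5th, ... of the partial from the right).
  doubled (with −9 where >9): 8 2 3 8 5 4 → sum 30
  kept as-is: 6 4 6 4 6 → sum 26
Total = 30 + 26 = 56.
Check digit = (10 − (56 mod 10)) mod 10 = 4.

4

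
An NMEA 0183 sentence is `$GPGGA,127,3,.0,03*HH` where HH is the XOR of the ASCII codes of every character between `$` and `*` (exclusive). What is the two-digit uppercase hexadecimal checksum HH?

4C

XOR the ASCII codes of the payload characters:
  'G' = 0x47 → acc = 0x47
  'P' = 0x50 → acc = 0x17
  'G' = 0x47 → acc = 0x50
  'G' = 0x47 → acc = 0x17
  'A' = 0x41 → acc = 0x56
  ',' = 0x2C → acc = 0x7A
  '1' = 0x31 → acc = 0x4B
  '2' = 0x32 → acc = 0x79
  '7' = 0x37 → acc = 0x4E
  ',' = 0x2C → acc = 0x62
  '3' = 0x33 → acc = 0x51
  ',' = 0x2C → acc = 0x7D
  '.' = 0x2E → acc = 0x53
  '0' = 0x30 → acc = 0x63
  ',' = 0x2C → acc = 0x4F
  '0' = 0x30 → acc = 0x7F
  '3' = 0x33 → acc = 0x4C
Checksum = 0x4C.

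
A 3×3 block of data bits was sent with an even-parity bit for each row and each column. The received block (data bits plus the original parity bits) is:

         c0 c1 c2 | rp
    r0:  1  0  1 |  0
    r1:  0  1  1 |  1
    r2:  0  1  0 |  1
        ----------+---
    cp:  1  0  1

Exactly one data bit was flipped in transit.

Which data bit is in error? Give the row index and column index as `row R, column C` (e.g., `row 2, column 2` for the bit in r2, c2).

row 1, column 2

Recompute each row's even parity and compare to rp:
  r0: data parity 0, sent rp 0 → ok
  r1: data parity 0, sent rp 1 → mismatch
  r2: data parity 1, sent rp 1 → ok
Recompute each column's even parity and compare to cp:
  c0: data parity 1, sent cp 1 → ok
  c1: data parity 0, sent cp 0 → ok
  c2: data parity 0, sent cp 1 → mismatch
Exactly one row (r1) and one column (c2) fail → the flipped bit is at their intersection.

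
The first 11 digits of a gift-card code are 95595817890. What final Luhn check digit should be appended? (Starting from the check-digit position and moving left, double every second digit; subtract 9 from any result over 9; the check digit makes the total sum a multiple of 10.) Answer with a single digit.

2

Partial digits right→left: 0 9 8 7 1 8 5 9 5 5 9
Double every second digit counting from the check-digit position (so the 1st, 3rd, 5th, ... of the partial from the right).
  doubled (with −9 where >9): 0 7 2 1 1 9 → sum 20
  kept as-is: 9 7 8 9 5 → sum 38
Total = 20 + 38 = 58.
Check digit = (10 − (58 mod 10)) mod 10 = 2.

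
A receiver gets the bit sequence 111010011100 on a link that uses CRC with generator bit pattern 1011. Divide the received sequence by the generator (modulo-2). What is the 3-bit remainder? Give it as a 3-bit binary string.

001

Modulo-2 division of 111010011100 by 1011:
  pos 0: 1110 XOR 1011 = 0101
  pos 1: 1011 XOR 1011 = 0000
  pos 7: 1110 XOR 1011 = 0101
  pos 8: 1010 XOR 1011 = 0001
Remainder = 001 (nonzero — an error is detected).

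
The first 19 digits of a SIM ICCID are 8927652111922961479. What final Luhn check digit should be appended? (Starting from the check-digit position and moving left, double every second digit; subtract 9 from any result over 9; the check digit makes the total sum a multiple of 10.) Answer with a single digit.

Partial digits right→left: 9 7 4 1 6 9 2 2 9 1 1 1 2 5 6 7 2 9 8
Double every second digit counting from the check-digit position (so the 1st, 3rd, 5th, ... of the partial from the right).
  doubled (with −9 where >9): 9 8 3 4 9 2 4 3 4 7 → sum 53
  kept as-is: 7 1 9 2 1 1 5 7 9 → sum 42
Total = 53 + 42 = 95.
Check digit = (10 − (95 mod 10)) mod 10 = 5.

5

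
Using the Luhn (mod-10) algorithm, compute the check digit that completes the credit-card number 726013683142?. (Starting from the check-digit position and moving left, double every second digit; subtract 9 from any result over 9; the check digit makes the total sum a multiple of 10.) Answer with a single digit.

0

Partial digits right→left: 2 4 1 3 8 6 3 1 0 6 2 7
Double every second digit counting from the check-digit position (so the 1st, 3rd, 5th, ... of the partial from the right).
  doubled (with −9 where >9): 4 2 7 6 0 4 → sum 23
  kept as-is: 4 3 6 1 6 7 → sum 27
Total = 23 + 27 = 50.
Check digit = (10 − (50 mod 10)) mod 10 = 0.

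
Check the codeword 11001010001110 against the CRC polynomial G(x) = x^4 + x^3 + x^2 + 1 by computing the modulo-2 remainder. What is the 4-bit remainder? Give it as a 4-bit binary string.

Modulo-2 division of 11001010001110 by 11101:
  pos 0: 11001 XOR 11101 = 00100
  pos 2: 10001 XOR 11101 = 01100
  pos 3: 11000 XOR 11101 = 00101
  pos 5: 10100 XOR 11101 = 01001
  pos 6: 10011 XOR 11101 = 01110
  pos 7: 11101 XOR 11101 = 00000
Remainder = 0010 (nonzero — an error is detected).

0010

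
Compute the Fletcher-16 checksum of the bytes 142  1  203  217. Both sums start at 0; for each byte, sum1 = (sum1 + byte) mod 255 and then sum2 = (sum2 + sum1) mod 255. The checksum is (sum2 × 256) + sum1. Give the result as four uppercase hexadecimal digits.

AE35

Running sums (mod 255):
  after byte 0 (142): sum1=142, sum2=142
  after byte 1 (1): sum1=143, sum2=30
  after byte 2 (203): sum1=91, sum2=121
  after byte 3 (217): sum1=53, sum2=174
Checksum = sum2·256 + sum1 = 174·256 + 53 = 44597 = 0xAE35.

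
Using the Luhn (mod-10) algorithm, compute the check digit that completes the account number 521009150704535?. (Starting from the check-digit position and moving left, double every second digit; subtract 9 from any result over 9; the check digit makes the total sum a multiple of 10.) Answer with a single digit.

3

Partial digits right→left: 5 3 5 4 0 7 0 5 1 9 0 0 1 2 5
Double every second digit counting from the check-digit position (so the 1st, 3rd, 5th, ... of the partial from the right).
  doubled (with −9 where >9): 1 1 0 0 2 0 2 1 → sum 7
  kept as-is: 3 4 7 5 9 0 2 → sum 30
Total = 7 + 30 = 37.
Check digit = (10 − (37 mod 10)) mod 10 = 3.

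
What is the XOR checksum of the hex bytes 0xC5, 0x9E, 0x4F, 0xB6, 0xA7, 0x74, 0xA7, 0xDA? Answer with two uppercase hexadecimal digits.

0C

XOR the bytes together:
  start with 0xC5
  0xC5 ⊕ 0x9E = 0x5B
  0x5B ⊕ 0x4F = 0x14
  0x14 ⊕ 0xB6 = 0xA2
  0xA2 ⊕ 0xA7 = 0x05
  0x05 ⊕ 0x74 = 0x71
  0x71 ⊕ 0xA7 = 0xD6
  0xD6 ⊕ 0xDA = 0x0C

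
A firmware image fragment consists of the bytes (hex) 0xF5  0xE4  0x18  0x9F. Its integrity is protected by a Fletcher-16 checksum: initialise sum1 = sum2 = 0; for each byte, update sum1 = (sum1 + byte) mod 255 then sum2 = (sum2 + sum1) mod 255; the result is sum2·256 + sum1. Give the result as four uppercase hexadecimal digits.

5692

Running sums (mod 255):
  after byte 0 (0xF5): sum1=245, sum2=245
  after byte 1 (0xE4): sum1=218, sum2=208
  after byte 2 (0x18): sum1=242, sum2=195
  after byte 3 (0x9F): sum1=146, sum2=86
Checksum = sum2·256 + sum1 = 86·256 + 146 = 22162 = 0x5692.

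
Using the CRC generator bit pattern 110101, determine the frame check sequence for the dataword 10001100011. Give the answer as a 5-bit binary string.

00010

Append 5 zeros: 1000110001100000. Divide by 110101 (XOR where the leading bit is 1):
  pos 0: 100011 XOR 110101 = 010110
  pos 1: 101100 XOR 110101 = 011001
  pos 2: 110010 XOR 110101 = 000111
  pos 5: 111011 XOR 110101 = 001110
  pos 7: 111000 XOR 110101 = 001101
  pos 9: 110100 XOR 110101 = 000001
Remainder (last 5 bits) = 00010. This is the CRC / FCS.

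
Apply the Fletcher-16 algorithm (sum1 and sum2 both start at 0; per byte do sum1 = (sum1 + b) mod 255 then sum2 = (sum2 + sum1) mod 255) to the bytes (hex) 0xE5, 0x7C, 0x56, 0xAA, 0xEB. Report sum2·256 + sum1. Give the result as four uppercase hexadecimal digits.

B34F

Running sums (mod 255):
  after byte 0 (0xE5): sum1=229, sum2=229
  after byte 1 (0x7C): sum1=98, sum2=72
  after byte 2 (0x56): sum1=184, sum2=1
  after byte 3 (0xAA): sum1=99, sum2=100
  after byte 4 (0xEB): sum1=79, sum2=179
Checksum = sum2·256 + sum1 = 179·256 + 79 = 45903 = 0xB34F.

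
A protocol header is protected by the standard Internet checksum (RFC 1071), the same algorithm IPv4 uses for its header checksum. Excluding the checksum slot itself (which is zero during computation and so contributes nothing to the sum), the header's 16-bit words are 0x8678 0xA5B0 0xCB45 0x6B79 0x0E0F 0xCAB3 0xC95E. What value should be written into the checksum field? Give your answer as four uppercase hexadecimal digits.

One's-complement addition (fold any carry out of bit 15 back into bit 0):
  0x8678 + 0xA5B0 = 0x12C28 → wrap carry → 0x2C29
  0x2C29 + 0xCB45 = 0x0F76E
  0xF76E + 0x6B79 = 0x162E7 → wrap carry → 0x62E8
  0x62E8 + 0x0E0F = 0x070F7
  0x70F7 + 0xCAB3 = 0x13BAA → wrap carry → 0x3BAB
  0x3BAB + 0xC95E = 0x10509 → wrap carry → 0x050A
One's-complement sum = 0x050A.
Checksum = ~0x050A & 0xFFFF = 0xFAF5.

FAF5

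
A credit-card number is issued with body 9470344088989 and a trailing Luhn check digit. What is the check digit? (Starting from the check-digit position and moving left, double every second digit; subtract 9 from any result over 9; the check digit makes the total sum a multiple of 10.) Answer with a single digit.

Partial digits right→left: 9 8 9 8 8 0 4 4 3 0 7 4 9
Double every second digit counting from the check-digit position (so the 1st, 3rd, 5th, ... of the partial from the right).
  doubled (with −9 where >9): 9 9 7 8 6 5 9 → sum 53
  kept as-is: 8 8 0 4 0 4 → sum 24
Total = 53 + 24 = 77.
Check digit = (10 − (77 mod 10)) mod 10 = 3.

3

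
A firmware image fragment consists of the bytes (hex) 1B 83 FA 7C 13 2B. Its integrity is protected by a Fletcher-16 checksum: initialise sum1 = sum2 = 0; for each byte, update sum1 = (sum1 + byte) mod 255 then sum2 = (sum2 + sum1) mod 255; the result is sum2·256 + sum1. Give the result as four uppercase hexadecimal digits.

E654

Running sums (mod 255):
  after byte 0 (1B): sum1=27, sum2=27
  after byte 1 (83): sum1=158, sum2=185
  after byte 2 (FA): sum1=153, sum2=83
  after byte 3 (7C): sum1=22, sum2=105
  after byte 4 (13): sum1=41, sum2=146
  after byte 5 (2B): sum1=84, sum2=230
Checksum = sum2·256 + sum1 = 230·256 + 84 = 58964 = 0xE654.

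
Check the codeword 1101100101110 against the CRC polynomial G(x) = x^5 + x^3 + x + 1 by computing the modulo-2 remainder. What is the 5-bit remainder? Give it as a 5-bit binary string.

Modulo-2 division of 1101100101110 by 101011:
  pos 0: 110110 XOR 101011 = 011101
  pos 1: 111010 XOR 101011 = 010001
  pos 2: 100011 XOR 101011 = 001000
  pos 4: 100001 XOR 101011 = 001010
  pos 6: 101011 XOR 101011 = 000000
Remainder = 00000 (zero — the frame passes the CRC check).

00000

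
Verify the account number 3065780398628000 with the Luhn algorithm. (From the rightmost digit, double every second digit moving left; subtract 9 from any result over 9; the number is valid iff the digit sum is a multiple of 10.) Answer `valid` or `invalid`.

invalid

From the right, keep odd positions and double even positions (subtract 9 from any doubled value over 9):
  doubled (positions 2,4,...): 0 7 3 9 0 5 3 6 → sum 33
  kept (positions 1,3,...): 0 0 2 8 3 8 5 0 → sum 26
Total = 59.
59 mod 10 = 9, so the number is invalid.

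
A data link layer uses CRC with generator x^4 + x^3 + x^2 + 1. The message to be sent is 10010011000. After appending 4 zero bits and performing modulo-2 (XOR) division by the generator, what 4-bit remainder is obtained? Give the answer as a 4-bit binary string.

1111

Append 4 zeros: 100100110000000. Divide by 11101 (XOR where the leading bit is 1):
  pos 0: 10010 XOR 11101 = 01111
  pos 1: 11110 XOR 11101 = 00011
  pos 4: 11110 XOR 11101 = 00011
  pos 7: 11000 XOR 11101 = 00101
  pos 9: 10100 XOR 11101 = 01001
  pos 10: 10010 XOR 11101 = 01111
Remainder (last 4 bits) = 1111. This is the CRC / FCS.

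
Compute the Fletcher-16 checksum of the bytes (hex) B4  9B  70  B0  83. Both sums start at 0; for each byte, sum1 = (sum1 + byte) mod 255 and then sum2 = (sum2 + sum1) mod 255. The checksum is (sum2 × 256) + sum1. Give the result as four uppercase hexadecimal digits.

2CF4

Running sums (mod 255):
  after byte 0 (B4): sum1=180, sum2=180
  after byte 1 (9B): sum1=80, sum2=5
  after byte 2 (70): sum1=192, sum2=197
  after byte 3 (B0): sum1=113, sum2=55
  after byte 4 (83): sum1=244, sum2=44
Checksum = sum2·256 + sum1 = 44·256 + 244 = 11508 = 0x2CF4.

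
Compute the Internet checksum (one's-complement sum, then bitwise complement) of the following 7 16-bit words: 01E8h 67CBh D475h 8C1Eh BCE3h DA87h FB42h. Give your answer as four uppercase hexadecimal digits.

One's-complement addition (fold any carry out of bit 15 back into bit 0):
  0x01E8 + 0x67CB = 0x069B3
  0x69B3 + 0xD475 = 0x13E28 → wrap carry → 0x3E29
  0x3E29 + 0x8C1E = 0x0CA47
  0xCA47 + 0xBCE3 = 0x1872A → wrap carry → 0x872B
  0x872B + 0xDA87 = 0x161B2 → wrap carry → 0x61B3
  0x61B3 + 0xFB42 = 0x15CF5 → wrap carry → 0x5CF6
One's-complement sum = 0x5CF6.
Checksum = ~0x5CF6 & 0xFFFF = 0xA309.

A309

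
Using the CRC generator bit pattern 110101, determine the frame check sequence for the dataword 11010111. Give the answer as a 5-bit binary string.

01010

Append 5 zeros: 1101011100000. Divide by 110101 (XOR where the leading bit is 1):
  pos 0: 110101 XOR 110101 = 000000
  pos 6: 110000 XOR 110101 = 000101
Remainder (last 5 bits) = 01010. This is the CRC / FCS.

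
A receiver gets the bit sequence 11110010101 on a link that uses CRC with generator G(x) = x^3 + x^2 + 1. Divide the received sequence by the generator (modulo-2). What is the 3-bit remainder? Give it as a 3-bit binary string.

000

Modulo-2 division of 11110010101 by 1101:
  pos 0: 1111 XOR 1101 = 0010
  pos 2: 1000 XOR 1101 = 0101
  pos 3: 1011 XOR 1101 = 0110
  pos 4: 1100 XOR 1101 = 0001
  pos 7: 1101 XOR 1101 = 0000
Remainder = 000 (zero — the frame passes the CRC check).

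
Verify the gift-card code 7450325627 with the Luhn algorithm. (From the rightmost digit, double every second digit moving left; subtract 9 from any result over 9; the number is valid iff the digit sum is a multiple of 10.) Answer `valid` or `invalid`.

From the right, keep odd positions and double even positions (subtract 9 from any doubled value over 9):
  doubled (positions 2,4,...): 4 1 6 1 5 → sum 17
  kept (positions 1,3,...): 7 6 2 0 4 → sum 19
Total = 36.
36 mod 10 = 6, so the number is invalid.

invalid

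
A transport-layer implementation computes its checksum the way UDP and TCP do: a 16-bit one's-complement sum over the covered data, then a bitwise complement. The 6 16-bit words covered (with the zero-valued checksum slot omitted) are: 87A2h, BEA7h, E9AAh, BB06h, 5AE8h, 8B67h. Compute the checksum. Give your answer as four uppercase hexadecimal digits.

One's-complement addition (fold any carry out of bit 15 back into bit 0):
  0x87A2 + 0xBEA7 = 0x14649 → wrap carry → 0x464A
  0x464A + 0xE9AA = 0x12FF4 → wrap carry → 0x2FF5
  0x2FF5 + 0xBB06 = 0x0EAFB
  0xEAFB + 0x5AE8 = 0x145E3 → wrap carry → 0x45E4
  0x45E4 + 0x8B67 = 0x0D14B
One's-complement sum = 0xD14B.
Checksum = ~0xD14B & 0xFFFF = 0x2EB4.

2EB4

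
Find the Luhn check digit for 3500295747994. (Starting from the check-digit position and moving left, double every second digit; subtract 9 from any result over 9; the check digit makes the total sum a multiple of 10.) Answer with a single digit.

Partial digits right→left: 4 9 9 7 4 7 5 9 2 0 0 5 3
Double every second digit counting from the check-digit position (so the 1st, 3rd, 5th, ... of the partial from the right).
  doubled (with −9 where >9): 8 9 8 1 4 0 6 → sum 36
  kept as-is: 9 7 7 9 0 5 → sum 37
Total = 36 + 37 = 73.
Check digit = (10 − (73 mod 10)) mod 10 = 7.

7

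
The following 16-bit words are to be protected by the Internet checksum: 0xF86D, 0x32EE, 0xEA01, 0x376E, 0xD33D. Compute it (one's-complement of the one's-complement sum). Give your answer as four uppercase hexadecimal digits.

One's-complement addition (fold any carry out of bit 15 back into bit 0):
  0xF86D + 0x32EE = 0x12B5B → wrap carry → 0x2B5C
  0x2B5C + 0xEA01 = 0x1155D → wrap carry → 0x155E
  0x155E + 0x376E = 0x04CCC
  0x4CCC + 0xD33D = 0x12009 → wrap carry → 0x200A
One's-complement sum = 0x200A.
Checksum = ~0x200A & 0xFFFF = 0xDFF5.

DFF5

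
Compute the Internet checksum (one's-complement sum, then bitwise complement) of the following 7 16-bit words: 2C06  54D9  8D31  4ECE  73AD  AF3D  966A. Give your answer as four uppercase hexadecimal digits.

E9CA

One's-complement addition (fold any carry out of bit 15 back into bit 0):
  0x2C06 + 0x54D9 = 0x080DF
  0x80DF + 0x8D31 = 0x10E10 → wrap carry → 0x0E11
  0x0E11 + 0x4ECE = 0x05CDF
  0x5CDF + 0x73AD = 0x0D08C
  0xD08C + 0xAF3D = 0x17FC9 → wrap carry → 0x7FCA
  0x7FCA + 0x966A = 0x11634 → wrap carry → 0x1635
One's-complement sum = 0x1635.
Checksum = ~0x1635 & 0xFFFF = 0xE9CA.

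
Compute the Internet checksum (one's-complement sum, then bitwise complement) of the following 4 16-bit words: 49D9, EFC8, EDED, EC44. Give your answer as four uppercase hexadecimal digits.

EC2A

One's-complement addition (fold any carry out of bit 15 back into bit 0):
  0x49D9 + 0xEFC8 = 0x139A1 → wrap carry → 0x39A2
  0x39A2 + 0xEDED = 0x1278F → wrap carry → 0x2790
  0x2790 + 0xEC44 = 0x113D4 → wrap carry → 0x13D5
One's-complement sum = 0x13D5.
Checksum = ~0x13D5 & 0xFFFF = 0xEC2A.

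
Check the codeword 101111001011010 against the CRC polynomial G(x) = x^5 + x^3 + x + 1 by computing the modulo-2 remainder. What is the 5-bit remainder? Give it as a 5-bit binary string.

00001

Modulo-2 division of 101111001011010 by 101011:
  pos 0: 101111 XOR 101011 = 000100
  pos 3: 100001 XOR 101011 = 001010
  pos 5: 101001 XOR 101011 = 000010
  pos 9: 101010 XOR 101011 = 000001
Remainder = 00001 (nonzero — an error is detected).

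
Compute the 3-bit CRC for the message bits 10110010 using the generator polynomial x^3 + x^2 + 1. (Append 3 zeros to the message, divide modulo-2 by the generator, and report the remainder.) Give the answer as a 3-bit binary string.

001

Append 3 zeros: 10110010000. Divide by 1101 (XOR where the leading bit is 1):
  pos 0: 1011 XOR 1101 = 0110
  pos 1: 1100 XOR 1101 = 0001
  pos 4: 1010 XOR 1101 = 0111
  pos 5: 1110 XOR 1101 = 0011
  pos 7: 1100 XOR 1101 = 0001
Remainder (last 3 bits) = 001. This is the CRC / FCS.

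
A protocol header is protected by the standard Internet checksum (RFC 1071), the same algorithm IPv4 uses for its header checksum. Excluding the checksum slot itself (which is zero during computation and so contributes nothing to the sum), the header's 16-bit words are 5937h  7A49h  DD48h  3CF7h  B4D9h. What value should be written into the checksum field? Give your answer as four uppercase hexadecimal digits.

One's-complement addition (fold any carry out of bit 15 back into bit 0):
  0x5937 + 0x7A49 = 0x0D380
  0xD380 + 0xDD48 = 0x1B0C8 → wrap carry → 0xB0C9
  0xB0C9 + 0x3CF7 = 0x0EDC0
  0xEDC0 + 0xB4D9 = 0x1A299 → wrap carry → 0xA29A
One's-complement sum = 0xA29A.
Checksum = ~0xA29A & 0xFFFF = 0x5D65.

5D65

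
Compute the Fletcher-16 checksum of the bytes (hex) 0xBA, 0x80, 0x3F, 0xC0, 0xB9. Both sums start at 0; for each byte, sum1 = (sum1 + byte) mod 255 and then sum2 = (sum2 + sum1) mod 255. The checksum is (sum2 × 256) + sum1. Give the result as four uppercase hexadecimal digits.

Running sums (mod 255):
  after byte 0 (0xBA): sum1=186, sum2=186
  after byte 1 (0x80): sum1=59, sum2=245
  after byte 2 (0x3F): sum1=122, sum2=112
  after byte 3 (0xC0): sum1=59, sum2=171
  after byte 4 (0xB9): sum1=244, sum2=160
Checksum = sum2·256 + sum1 = 160·256 + 244 = 41204 = 0xA0F4.

A0F4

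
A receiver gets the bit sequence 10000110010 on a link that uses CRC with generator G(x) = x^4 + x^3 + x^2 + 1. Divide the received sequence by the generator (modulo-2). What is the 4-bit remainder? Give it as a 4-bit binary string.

Modulo-2 division of 10000110010 by 11101:
  pos 0: 10000 XOR 11101 = 01101
  pos 1: 11011 XOR 11101 = 00110
  pos 3: 11010 XOR 11101 = 00111
  pos 5: 11101 XOR 11101 = 00000
Remainder = 0000 (zero — the frame passes the CRC check).

0000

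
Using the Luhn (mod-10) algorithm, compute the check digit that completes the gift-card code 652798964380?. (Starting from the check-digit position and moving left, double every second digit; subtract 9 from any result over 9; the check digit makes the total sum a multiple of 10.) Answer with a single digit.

Partial digits right→left: 0 8 3 4 6 9 8 9 7 2 5 6
Double every second digit counting from the check-digit position (so the 1st, 3rd, 5th, ... of the partial from the right).
  doubled (with −9 where >9): 0 6 3 7 5 1 → sum 22
  kept as-is: 8 4 9 9 2 6 → sum 38
Total = 22 + 38 = 60.
Check digit = (10 − (60 mod 10)) mod 10 = 0.

0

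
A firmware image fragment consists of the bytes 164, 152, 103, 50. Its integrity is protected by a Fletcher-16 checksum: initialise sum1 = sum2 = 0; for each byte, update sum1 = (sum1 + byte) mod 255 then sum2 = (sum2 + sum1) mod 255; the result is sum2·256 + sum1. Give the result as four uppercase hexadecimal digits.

5DD6

Running sums (mod 255):
  after byte 0 (164): sum1=164, sum2=164
  after byte 1 (152): sum1=61, sum2=225
  after byte 2 (103): sum1=164, sum2=134
  after byte 3 (50): sum1=214, sum2=93
Checksum = sum2·256 + sum1 = 93·256 + 214 = 24022 = 0x5DD6.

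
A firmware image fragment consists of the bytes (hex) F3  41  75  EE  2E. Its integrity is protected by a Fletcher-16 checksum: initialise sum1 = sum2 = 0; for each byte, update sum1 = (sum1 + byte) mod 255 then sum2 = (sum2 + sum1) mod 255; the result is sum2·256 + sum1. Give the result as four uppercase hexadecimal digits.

35C7

Running sums (mod 255):
  after byte 0 (F3): sum1=243, sum2=243
  after byte 1 (41): sum1=53, sum2=41
  after byte 2 (75): sum1=170, sum2=211
  after byte 3 (EE): sum1=153, sum2=109
  after byte 4 (2E): sum1=199, sum2=53
Checksum = sum2·256 + sum1 = 53·256 + 199 = 13767 = 0x35C7.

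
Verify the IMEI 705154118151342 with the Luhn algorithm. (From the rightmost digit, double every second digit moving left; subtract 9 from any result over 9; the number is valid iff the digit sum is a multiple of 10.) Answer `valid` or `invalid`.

From the right, keep odd positions and double even positions (subtract 9 from any doubled value over 9):
  doubled (positions 2,4,...): 8 2 2 2 8 2 0 → sum 24
  kept (positions 1,3,...): 2 3 5 8 1 5 5 7 → sum 36
Total = 60.
60 mod 10 = 0, so the number is valid.

valid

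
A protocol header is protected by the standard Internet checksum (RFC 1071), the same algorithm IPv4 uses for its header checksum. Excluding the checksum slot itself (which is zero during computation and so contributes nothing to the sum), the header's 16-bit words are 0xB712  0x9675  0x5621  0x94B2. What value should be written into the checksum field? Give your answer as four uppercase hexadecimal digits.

One's-complement addition (fold any carry out of bit 15 back into bit 0):
  0xB712 + 0x9675 = 0x14D87 → wrap carry → 0x4D88
  0x4D88 + 0x5621 = 0x0A3A9
  0xA3A9 + 0x94B2 = 0x1385B → wrap carry → 0x385C
One's-complement sum = 0x385C.
Checksum = ~0x385C & 0xFFFF = 0xC7A3.

C7A3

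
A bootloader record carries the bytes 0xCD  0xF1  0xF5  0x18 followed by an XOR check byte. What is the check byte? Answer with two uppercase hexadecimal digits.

XOR the bytes together:
  start with 0xCD
  0xCD ⊕ 0xF1 = 0x3C
  0x3C ⊕ 0xF5 = 0xC9
  0xC9 ⊕ 0x18 = 0xD1

D1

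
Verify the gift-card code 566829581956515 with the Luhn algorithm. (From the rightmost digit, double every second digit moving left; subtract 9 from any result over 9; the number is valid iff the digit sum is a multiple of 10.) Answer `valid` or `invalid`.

From the right, keep odd positions and double even positions (subtract 9 from any doubled value over 9):
  doubled (positions 2,4,...): 2 3 9 7 9 7 3 → sum 40
  kept (positions 1,3,...): 5 5 5 1 5 2 6 5 → sum 34
Total = 74.
74 mod 10 = 4, so the number is invalid.

invalid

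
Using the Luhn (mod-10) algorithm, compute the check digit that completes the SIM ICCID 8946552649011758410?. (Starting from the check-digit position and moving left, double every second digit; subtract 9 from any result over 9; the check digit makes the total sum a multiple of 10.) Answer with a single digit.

9

Partial digits right→left: 0 1 4 8 5 7 1 1 0 9 4 6 2 5 5 6 4 9 8
Double every second digit counting from the check-digit position (so the 1st, 3rd, 5th, ... of the partial from the right).
  doubled (with −9 where >9): 0 8 1 2 0 8 4 1 8 7 → sum 39
  kept as-is: 1 8 7 1 9 6 5 6 9 → sum 52
Total = 39 + 52 = 91.
Check digit = (10 − (91 mod 10)) mod 10 = 9.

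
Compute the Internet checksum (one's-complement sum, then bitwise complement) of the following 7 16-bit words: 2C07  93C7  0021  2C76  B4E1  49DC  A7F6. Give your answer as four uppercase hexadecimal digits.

One's-complement addition (fold any carry out of bit 15 back into bit 0):
  0x2C07 + 0x93C7 = 0x0BFCE
  0xBFCE + 0x0021 = 0x0BFEF
  0xBFEF + 0x2C76 = 0x0EC65
  0xEC65 + 0xB4E1 = 0x1A146 → wrap carry → 0xA147
  0xA147 + 0x49DC = 0x0EB23
  0xEB23 + 0xA7F6 = 0x19319 → wrap carry → 0x931A
One's-complement sum = 0x931A.
Checksum = ~0x931A & 0xFFFF = 0x6CE5.

6CE5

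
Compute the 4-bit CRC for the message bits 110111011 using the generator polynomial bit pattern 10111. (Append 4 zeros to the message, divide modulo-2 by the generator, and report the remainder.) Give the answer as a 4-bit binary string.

Append 4 zeros: 1101110110000. Divide by 10111 (XOR where the leading bit is 1):
  pos 0: 11011 XOR 10111 = 01100
  pos 1: 11001 XOR 10111 = 01110
  pos 2: 11100 XOR 10111 = 01011
  pos 3: 10111 XOR 10111 = 00000
  pos 8: 10000 XOR 10111 = 00111
Remainder (last 4 bits) = 0111. This is the CRC / FCS.

0111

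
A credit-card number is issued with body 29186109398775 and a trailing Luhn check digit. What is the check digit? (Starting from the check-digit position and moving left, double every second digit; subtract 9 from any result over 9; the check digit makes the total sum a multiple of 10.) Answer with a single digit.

Partial digits right→left: 5 7 7 8 9 3 9 0 1 6 8 1 9 2
Double every second digit counting from the check-digit position (so the 1st, 3rd, 5th, ... of the partial from the right).
  doubled (with −9 where >9): 1 5 9 9 2 7 9 → sum 42
  kept as-is: 7 8 3 0 6 1 2 → sum 27
Total = 42 + 27 = 69.
Check digit = (10 − (69 mod 10)) mod 10 = 1.

1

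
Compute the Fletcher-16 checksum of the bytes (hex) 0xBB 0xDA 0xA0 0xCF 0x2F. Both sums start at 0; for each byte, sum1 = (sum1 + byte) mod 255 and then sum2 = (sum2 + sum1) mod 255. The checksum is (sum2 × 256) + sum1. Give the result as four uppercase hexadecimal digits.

C636

Running sums (mod 255):
  after byte 0 (0xBB): sum1=187, sum2=187
  after byte 1 (0xDA): sum1=150, sum2=82
  after byte 2 (0xA0): sum1=55, sum2=137
  after byte 3 (0xCF): sum1=7, sum2=144
  after byte 4 (0x2F): sum1=54, sum2=198
Checksum = sum2·256 + sum1 = 198·256 + 54 = 50742 = 0xC636.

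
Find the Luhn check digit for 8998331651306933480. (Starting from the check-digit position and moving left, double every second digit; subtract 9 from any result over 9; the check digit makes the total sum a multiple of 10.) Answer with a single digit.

Partial digits right→left: 0 8 4 3 3 9 6 0 3 1 5 6 1 3 3 8 9 9 8
Double every second digit counting from the check-digit position (so the 1st, 3rd, 5th, ... of the partial from the right).
  doubled (with −9 where >9): 0 8 6 3 6 1 2 6 9 7 → sum 48
  kept as-is: 8 3 9 0 1 6 3 8 9 → sum 47
Total = 48 + 47 = 95.
Check digit = (10 − (95 mod 10)) mod 10 = 5.

5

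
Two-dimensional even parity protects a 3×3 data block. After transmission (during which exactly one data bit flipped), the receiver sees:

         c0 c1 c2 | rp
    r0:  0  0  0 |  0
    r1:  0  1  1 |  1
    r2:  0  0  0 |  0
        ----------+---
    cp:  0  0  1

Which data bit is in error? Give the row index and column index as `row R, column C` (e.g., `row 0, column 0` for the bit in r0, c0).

row 1, column 1

Recompute each row's even parity and compare to rp:
  r0: data parity 0, sent rp 0 → ok
  r1: data parity 0, sent rp 1 → mismatch
  r2: data parity 0, sent rp 0 → ok
Recompute each column's even parity and compare to cp:
  c0: data parity 0, sent cp 0 → ok
  c1: data parity 1, sent cp 0 → mismatch
  c2: data parity 1, sent cp 1 → ok
Exactly one row (r1) and one column (c1) fail → the flipped bit is at their intersection.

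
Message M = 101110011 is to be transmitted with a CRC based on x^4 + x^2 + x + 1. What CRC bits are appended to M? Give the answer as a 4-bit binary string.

1001

Append 4 zeros: 1011100110000. Divide by 10111 (XOR where the leading bit is 1):
  pos 0: 10111 XOR 10111 = 00000
  pos 7: 11000 XOR 10111 = 01111
  pos 8: 11110 XOR 10111 = 01001
Remainder (last 4 bits) = 1001. This is the CRC / FCS.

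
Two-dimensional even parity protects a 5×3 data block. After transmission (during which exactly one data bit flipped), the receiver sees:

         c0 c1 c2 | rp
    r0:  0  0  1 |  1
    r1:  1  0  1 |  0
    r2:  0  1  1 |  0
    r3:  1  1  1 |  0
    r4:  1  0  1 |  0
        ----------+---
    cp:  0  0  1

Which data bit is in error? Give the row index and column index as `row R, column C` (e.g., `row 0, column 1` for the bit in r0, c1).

Recompute each row's even parity and compare to rp:
  r0: data parity 1, sent rp 1 → ok
  r1: data parity 0, sent rp 0 → ok
  r2: data parity 0, sent rp 0 → ok
  r3: data parity 1, sent rp 0 → mismatch
  r4: data parity 0, sent rp 0 → ok
Recompute each column's even parity and compare to cp:
  c0: data parity 1, sent cp 0 → mismatch
  c1: data parity 0, sent cp 0 → ok
  c2: data parity 1, sent cp 1 → ok
Exactly one row (r3) and one column (c0) fail → the flipped bit is at their intersection.

row 3, column 0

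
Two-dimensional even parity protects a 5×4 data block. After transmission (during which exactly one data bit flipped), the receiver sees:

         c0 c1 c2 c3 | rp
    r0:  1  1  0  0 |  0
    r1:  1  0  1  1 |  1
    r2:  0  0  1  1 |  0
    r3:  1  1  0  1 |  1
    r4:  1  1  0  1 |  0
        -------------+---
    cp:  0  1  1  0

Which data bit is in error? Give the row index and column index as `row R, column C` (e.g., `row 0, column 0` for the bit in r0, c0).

Recompute each row's even parity and compare to rp:
  r0: data parity 0, sent rp 0 → ok
  r1: data parity 1, sent rp 1 → ok
  r2: data parity 0, sent rp 0 → ok
  r3: data parity 1, sent rp 1 → ok
  r4: data parity 1, sent rp 0 → mismatch
Recompute each column's even parity and compare to cp:
  c0: data parity 0, sent cp 0 → ok
  c1: data parity 1, sent cp 1 → ok
  c2: data parity 0, sent cp 1 → mismatch
  c3: data parity 0, sent cp 0 → ok
Exactly one row (r4) and one column (c2) fail → the flipped bit is at their intersection.

row 4, column 2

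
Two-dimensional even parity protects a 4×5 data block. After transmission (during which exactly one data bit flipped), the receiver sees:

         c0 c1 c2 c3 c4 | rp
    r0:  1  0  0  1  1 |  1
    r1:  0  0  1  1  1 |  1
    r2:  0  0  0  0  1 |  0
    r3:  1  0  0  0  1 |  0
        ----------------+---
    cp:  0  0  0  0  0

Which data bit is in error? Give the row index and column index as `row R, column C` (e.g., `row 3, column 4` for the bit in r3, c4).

Recompute each row's even parity and compare to rp:
  r0: data parity 1, sent rp 1 → ok
  r1: data parity 1, sent rp 1 → ok
  r2: data parity 1, sent rp 0 → mismatch
  r3: data parity 0, sent rp 0 → ok
Recompute each column's even parity and compare to cp:
  c0: data parity 0, sent cp 0 → ok
  c1: data parity 0, sent cp 0 → ok
  c2: data parity 1, sent cp 0 → mismatch
  c3: data parity 0, sent cp 0 → ok
  c4: data parity 0, sent cp 0 → ok
Exactly one row (r2) and one column (c2) fail → the flipped bit is at their intersection.

row 2, column 2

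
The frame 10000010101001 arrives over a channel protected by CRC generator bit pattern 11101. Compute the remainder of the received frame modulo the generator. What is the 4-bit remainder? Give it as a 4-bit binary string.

Modulo-2 division of 10000010101001 by 11101:
  pos 0: 10000 XOR 11101 = 01101
  pos 1: 11010 XOR 11101 = 00111
  pos 3: 11110 XOR 11101 = 00011
  pos 6: 11101 XOR 11101 = 00000
Remainder = 0001 (nonzero — an error is detected).

0001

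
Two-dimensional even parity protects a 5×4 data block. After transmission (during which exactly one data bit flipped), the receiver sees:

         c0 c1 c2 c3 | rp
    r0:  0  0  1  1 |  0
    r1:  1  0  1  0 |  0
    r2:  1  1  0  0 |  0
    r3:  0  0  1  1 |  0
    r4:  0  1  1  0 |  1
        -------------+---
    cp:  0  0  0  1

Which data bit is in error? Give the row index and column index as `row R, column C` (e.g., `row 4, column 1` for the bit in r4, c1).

Recompute each row's even parity and compare to rp:
  r0: data parity 0, sent rp 0 → ok
  r1: data parity 0, sent rp 0 → ok
  r2: data parity 0, sent rp 0 → ok
  r3: data parity 0, sent rp 0 → ok
  r4: data parity 0, sent rp 1 → mismatch
Recompute each column's even parity and compare to cp:
  c0: data parity 0, sent cp 0 → ok
  c1: data parity 0, sent cp 0 → ok
  c2: data parity 0, sent cp 0 → ok
  c3: data parity 0, sent cp 1 → mismatch
Exactly one row (r4) and one column (c3) fail → the flipped bit is at their intersection.

row 4, column 3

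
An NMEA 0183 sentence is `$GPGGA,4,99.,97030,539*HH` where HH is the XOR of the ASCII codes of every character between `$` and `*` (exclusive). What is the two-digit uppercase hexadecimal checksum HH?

4E

XOR the ASCII codes of the payload characters:
  'G' = 0x47 → acc = 0x47
  'P' = 0x50 → acc = 0x17
  'G' = 0x47 → acc = 0x50
  'G' = 0x47 → acc = 0x17
  'A' = 0x41 → acc = 0x56
  ',' = 0x2C → acc = 0x7A
  '4' = 0x34 → acc = 0x4E
  ',' = 0x2C → acc = 0x62
  '9' = 0x39 → acc = 0x5B
  '9' = 0x39 → acc = 0x62
  '.' = 0x2E → acc = 0x4C
  ',' = 0x2C → acc = 0x60
  '9' = 0x39 → acc = 0x59
  '7' = 0x37 → acc = 0x6E
  '0' = 0x30 → acc = 0x5E
  '3' = 0x33 → acc = 0x6D
  '0' = 0x30 → acc = 0x5D
  ',' = 0x2C → acc = 0x71
  '5' = 0x35 → acc = 0x44
  '3' = 0x33 → acc = 0x77
  '9' = 0x39 → acc = 0x4E
Checksum = 0x4E.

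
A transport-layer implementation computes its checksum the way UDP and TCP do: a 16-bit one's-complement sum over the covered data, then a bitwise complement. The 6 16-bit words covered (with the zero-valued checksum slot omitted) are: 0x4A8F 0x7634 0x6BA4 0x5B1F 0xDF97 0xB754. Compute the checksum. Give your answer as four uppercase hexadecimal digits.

One's-complement addition (fold any carry out of bit 15 back into bit 0):
  0x4A8F + 0x7634 = 0x0C0C3
  0xC0C3 + 0x6BA4 = 0x12C67 → wrap carry → 0x2C68
  0x2C68 + 0x5B1F = 0x08787
  0x8787 + 0xDF97 = 0x1671E → wrap carry → 0x671F
  0x671F + 0xB754 = 0x11E73 → wrap carry → 0x1E74
One's-complement sum = 0x1E74.
Checksum = ~0x1E74 & 0xFFFF = 0xE18B.

E18B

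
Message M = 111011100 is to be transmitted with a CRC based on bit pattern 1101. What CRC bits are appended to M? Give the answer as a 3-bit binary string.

Append 3 zeros: 111011100000. Divide by 1101 (XOR where the leading bit is 1):
  pos 0: 1110 XOR 1101 = 0011
  pos 2: 1111 XOR 1101 = 0010
  pos 4: 1010 XOR 1101 = 0111
  pos 5: 1110 XOR 1101 = 0011
  pos 7: 1100 XOR 1101 = 0001
Remainder (last 3 bits) = 010. This is the CRC / FCS.

010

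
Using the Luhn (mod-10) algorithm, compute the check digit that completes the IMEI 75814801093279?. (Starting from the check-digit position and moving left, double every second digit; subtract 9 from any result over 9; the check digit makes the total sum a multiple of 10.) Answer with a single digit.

Partial digits right→left: 9 7 2 3 9 0 1 0 8 4 1 8 5 7
Double every second digit counting from the check-digit position (so the 1st, 3rd, 5th, ... of the partial from the right).
  doubled (with −9 where >9): 9 4 9 2 7 2 1 → sum 34
  kept as-is: 7 3 0 0 4 8 7 → sum 29
Total = 34 + 29 = 63.
Check digit = (10 − (63 mod 10)) mod 10 = 7.

7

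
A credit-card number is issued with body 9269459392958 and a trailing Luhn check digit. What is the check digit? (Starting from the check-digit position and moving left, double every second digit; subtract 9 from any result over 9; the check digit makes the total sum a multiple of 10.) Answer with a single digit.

0

Partial digits right→left: 8 5 9 2 9 3 9 5 4 9 6 2 9
Double every second digit counting from the check-digit position (so the 1st, 3rd, 5th, ... of the partial from the right).
  doubled (with −9 where >9): 7 9 9 9 8 3 9 → sum 54
  kept as-is: 5 2 3 5 9 2 → sum 26
Total = 54 + 26 = 80.
Check digit = (10 − (80 mod 10)) mod 10 = 0.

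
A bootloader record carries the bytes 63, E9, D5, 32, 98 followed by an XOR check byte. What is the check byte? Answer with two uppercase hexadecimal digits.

XOR the bytes together:
  start with 0x63
  0x63 ⊕ 0xE9 = 0x8A
  0x8A ⊕ 0xD5 = 0x5F
  0x5F ⊕ 0x32 = 0x6D
  0x6D ⊕ 0x98 = 0xF5

F5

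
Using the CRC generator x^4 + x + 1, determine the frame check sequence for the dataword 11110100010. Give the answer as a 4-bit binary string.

Append 4 zeros: 111101000100000. Divide by 10011 (XOR where the leading bit is 1):
  pos 0: 11110 XOR 10011 = 01101
  pos 1: 11011 XOR 10011 = 01000
  pos 2: 10000 XOR 10011 = 00011
  pos 5: 11001 XOR 10011 = 01010
  pos 6: 10100 XOR 10011 = 00111
  pos 8: 11100 XOR 10011 = 01111
  pos 9: 11110 XOR 10011 = 01101
  pos 10: 11010 XOR 10011 = 01001
Remainder (last 4 bits) = 1001. This is the CRC / FCS.

1001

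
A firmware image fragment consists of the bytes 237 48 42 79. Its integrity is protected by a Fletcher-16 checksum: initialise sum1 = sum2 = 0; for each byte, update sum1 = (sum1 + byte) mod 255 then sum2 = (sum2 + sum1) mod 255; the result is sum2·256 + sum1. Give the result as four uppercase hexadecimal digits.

Running sums (mod 255):
  after byte 0 (237): sum1=237, sum2=237
  after byte 1 (48): sum1=30, sum2=12
  after byte 2 (42): sum1=72, sum2=84
  after byte 3 (79): sum1=151, sum2=235
Checksum = sum2·256 + sum1 = 235·256 + 151 = 60311 = 0xEB97.

EB97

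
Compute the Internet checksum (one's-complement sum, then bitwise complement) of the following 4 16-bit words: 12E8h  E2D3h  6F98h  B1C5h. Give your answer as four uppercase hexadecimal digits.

One's-complement addition (fold any carry out of bit 15 back into bit 0):
  0x12E8 + 0xE2D3 = 0x0F5BB
  0xF5BB + 0x6F98 = 0x16553 → wrap carry → 0x6554
  0x6554 + 0xB1C5 = 0x11719 → wrap carry → 0x171A
One's-complement sum = 0x171A.
Checksum = ~0x171A & 0xFFFF = 0xE8E5.

E8E5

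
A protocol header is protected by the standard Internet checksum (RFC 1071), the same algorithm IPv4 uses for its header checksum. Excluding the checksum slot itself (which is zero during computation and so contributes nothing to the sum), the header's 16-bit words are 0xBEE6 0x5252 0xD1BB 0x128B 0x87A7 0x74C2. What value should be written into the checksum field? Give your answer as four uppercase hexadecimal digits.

One's-complement addition (fold any carry out of bit 15 back into bit 0):
  0xBEE6 + 0x5252 = 0x11138 → wrap carry → 0x1139
  0x1139 + 0xD1BB = 0x0E2F4
  0xE2F4 + 0x128B = 0x0F57F
  0xF57F + 0x87A7 = 0x17D26 → wrap carry → 0x7D27
  0x7D27 + 0x74C2 = 0x0F1E9
One's-complement sum = 0xF1E9.
Checksum = ~0xF1E9 & 0xFFFF = 0x0E16.

0E16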